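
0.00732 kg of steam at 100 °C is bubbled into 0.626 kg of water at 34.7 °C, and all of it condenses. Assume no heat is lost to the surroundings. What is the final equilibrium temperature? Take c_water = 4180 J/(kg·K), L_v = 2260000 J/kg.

T_f ≈ 41.7 °C

Setting the total heat transfer to zero:
steam→water at 100 °C releases m L_v = 0.00732×2260000 = 16543
  condensate cools 100→T: 0.00732×4180×(T − 100) = 30.6(T − 100)
  water warms: 0.626×4180×(T − 34.7) = 2616.7(T − 34.7)
2647.3 T = 16543 + 3059.8 + 90799 = 110402
T ≈ 41.70 °C — below 100 °C, confirming all the steam condensed.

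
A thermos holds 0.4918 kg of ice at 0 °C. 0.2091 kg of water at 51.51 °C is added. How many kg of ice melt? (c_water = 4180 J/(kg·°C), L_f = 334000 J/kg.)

m_melted ≈ 0.135 kg

Water can give up m c ΔT = 0.2091·4180·51.51 = 45022 J before reaching 0 °C.
Fully melting the ice requires m_ice L_f = 0.4918·334000 = 164261 J.
That's not enough to melt it all — equilibrium is at 0 °C with ice remaining.
Mass melted = 45022/334000 ≈ 0.1348 kg.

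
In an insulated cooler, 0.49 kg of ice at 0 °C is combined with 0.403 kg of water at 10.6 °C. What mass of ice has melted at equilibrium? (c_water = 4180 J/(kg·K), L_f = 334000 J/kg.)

Water can give up m c ΔT = 0.403·4180·10.6 = 17856 J before reaching 0 °C.
Melting all 0.49 kg of ice would need 0.49·334000 = 163660 J.
17856 J < 163660 J, so only part of the ice melts and the system sits at 0 °C.
m_melted·334000 = 17856  ⇒  m_melted ≈ 0.05346 kg.

m_melted ≈ 0.0535 kg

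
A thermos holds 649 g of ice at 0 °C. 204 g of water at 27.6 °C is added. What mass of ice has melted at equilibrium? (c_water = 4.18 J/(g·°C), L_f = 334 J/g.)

Water can give up m c ΔT = 204×4.18×27.6 = 23535 J before reaching 0 °C.
Melting all 649 g of ice would need 649×334 = 216766 J.
Since 23535 < 216766 J, not all the ice melts; equilibrium is at 0 °C.
m_melt = 23535 / L_f = 70.46 g.

m_melted ≈ 70.5 g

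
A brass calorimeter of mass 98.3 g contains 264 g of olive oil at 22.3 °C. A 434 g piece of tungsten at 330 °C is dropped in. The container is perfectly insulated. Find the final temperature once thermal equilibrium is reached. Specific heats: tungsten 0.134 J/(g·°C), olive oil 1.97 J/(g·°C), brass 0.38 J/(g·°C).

Let T be the final temperature. ΣQ_i = 0:
434·0.134·(T − 330) + 264·1.97·(T − 22.3) + 98.3·0.38·(T − 22.3) = 0
58.16(T − 330) + 520.08(T − 22.3) + 37.35(T − 22.3) = 0
(58.16 + 520.08 + 37.35) T = 58.16·330 + 520.08·22.3 + 37.35·22.3
T ≈ 51.37 °C

T_f ≈ 51.4 °C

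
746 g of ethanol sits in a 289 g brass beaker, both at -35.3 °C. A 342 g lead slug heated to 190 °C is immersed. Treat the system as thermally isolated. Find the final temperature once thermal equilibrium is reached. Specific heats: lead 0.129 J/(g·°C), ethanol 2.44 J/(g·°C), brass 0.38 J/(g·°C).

T_f ≈ -30.3 °C

With ΣQ=0 the equilibrium temperature is the m·c-weighted mean:
T_f = (44.12·190 + 1820.2·(-35.3) + 109.82·(-35.3)) / (44.12 + 1820.2 + 109.82)
    = -59749 / 1974.2 ≈ -30.27 °C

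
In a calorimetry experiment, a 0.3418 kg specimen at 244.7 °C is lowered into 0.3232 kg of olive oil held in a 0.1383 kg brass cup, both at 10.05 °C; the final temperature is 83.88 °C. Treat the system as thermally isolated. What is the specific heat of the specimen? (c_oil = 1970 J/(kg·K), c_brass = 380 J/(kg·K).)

c ≈ 926 J/(kg·K)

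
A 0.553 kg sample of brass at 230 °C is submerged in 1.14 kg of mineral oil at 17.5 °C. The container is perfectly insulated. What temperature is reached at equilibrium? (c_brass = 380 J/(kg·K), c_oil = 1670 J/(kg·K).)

T_f ≈ 38.6 °C

With ΣQ=0 the equilibrium temperature is the m·c-weighted mean:
T_f = (210.14×230 + 1903.8×17.5) / (210.14 + 1903.8)
    = 81649 / 2113.9 ≈ 38.62 °C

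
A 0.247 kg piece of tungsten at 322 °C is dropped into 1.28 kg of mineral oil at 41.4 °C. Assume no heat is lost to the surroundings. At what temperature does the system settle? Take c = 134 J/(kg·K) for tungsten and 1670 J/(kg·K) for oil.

T_f ≈ 45.7 °C

Net heat exchanged in the isolated system is zero:
0.247*134*(T − 322) + 1.28*1670*(T − 41.4) = 0
33.1(T − 322) + 2137.6(T − 41.4) = 0
(33.1 + 2137.6) T = 33.1*322 + 2137.6*41.4
T ≈ 45.68 °C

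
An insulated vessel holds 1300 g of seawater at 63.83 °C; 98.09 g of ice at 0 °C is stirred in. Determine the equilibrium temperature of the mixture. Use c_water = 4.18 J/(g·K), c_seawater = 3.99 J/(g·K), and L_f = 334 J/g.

Conservation of energy gives ΣQ = 0:
latent heat to melt: 98.09×334 = 32762; meltwater 0→T: 98.09×4.18×T = 410.02 T; seawater cools: 1300×3.99×(T − 63.83) = 5187(T − 63.83)
5597 T = 331086 − 32762 = 298324
T ≈ 53.30 °C. Since T > 0 °C, the all-ice-melts assumption holds.

T_f ≈ 53.3 °C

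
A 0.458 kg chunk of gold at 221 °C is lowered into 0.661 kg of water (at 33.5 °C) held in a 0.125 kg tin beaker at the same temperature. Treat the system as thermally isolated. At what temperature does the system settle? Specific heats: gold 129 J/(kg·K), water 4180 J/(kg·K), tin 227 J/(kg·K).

T_f ≈ 37.4 °C

Conservation of energy gives ΣQ = 0:
0.458·129·(T − 221) + 0.661·4180·(T − 33.5) + 0.125·227·(T − 33.5) = 0
59.08(T − 221) + 2763(T − 33.5) + 28.38(T − 33.5) = 0
(59.08 + 2763 + 28.38) T = 59.08·221 + 2763·33.5 + 28.38·33.5
T ≈ 37.39 °C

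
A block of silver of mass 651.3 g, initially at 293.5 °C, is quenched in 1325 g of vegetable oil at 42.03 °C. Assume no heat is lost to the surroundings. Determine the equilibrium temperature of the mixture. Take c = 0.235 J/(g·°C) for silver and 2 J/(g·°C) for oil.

T_f ≈ 55.8 °C

|Q_silver| = |Q_oil|:
651.3×0.235×(293.5 − T) = 1325×2×(T − 42.03)
153.06(293.5 − T) = 2650(T − 42.03)
2803.1 T = 156301  ⇒  T ≈ 55.76 °C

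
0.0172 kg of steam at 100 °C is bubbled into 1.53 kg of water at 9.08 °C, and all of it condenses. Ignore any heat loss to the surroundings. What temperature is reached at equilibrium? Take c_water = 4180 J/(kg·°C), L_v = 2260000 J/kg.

Taking heat into each body as positive, Σ m c ΔT = 0:
latent heat released on condensation: 0.0172×2260000 = 38872; condensed water 100 °C→T: 71.9(T − 100); original water: 6395.4(T − 9.08)
6467.3 T = 38872 + 7189.6 + 58070 = 104132
T ≈ 16.10 °C — below 100 °C, confirming all the steam condensed.

T_f ≈ 16.1 °C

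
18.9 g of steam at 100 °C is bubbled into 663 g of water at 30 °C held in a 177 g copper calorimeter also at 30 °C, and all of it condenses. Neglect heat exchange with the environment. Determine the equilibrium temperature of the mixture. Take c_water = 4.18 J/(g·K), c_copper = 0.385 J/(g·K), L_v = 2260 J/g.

T_f ≈ 46.5 °C

Heat gained plus heat lost sum to zero:
steam→water at 100 °C releases m L_v = 18.9×2260 = 42714; condensate cools 100→T: 18.9×4.18×(T − 100) = 79(T − 100); water warms: 663×4.18×(T − 30) = 2771.3(T − 30); copper cup: 177×0.385×(T − 30) = 68.14(T − 30)
2918.5 T = 42714 + 7900.2 + 85185 = 135799
T ≈ 46.53 °C — below 100 °C, confirming all the steam condensed.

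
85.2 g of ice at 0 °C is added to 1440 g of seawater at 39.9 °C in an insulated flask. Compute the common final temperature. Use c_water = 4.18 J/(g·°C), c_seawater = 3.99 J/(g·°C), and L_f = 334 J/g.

T_f ≈ 32.9 °C

Net heat exchanged in the isolated system is zero:
fusion: m_ice L_f = 85.2·334 = 28457
  warm the meltwater: 356.14 T
  seawater cools: 1440·3.99·(T − 39.9) = 5745.6(T − 39.9)
6101.7 T = 229249 − 28457 = 200793
T ≈ 32.91 °C — above 0 °C, consistent with complete melting.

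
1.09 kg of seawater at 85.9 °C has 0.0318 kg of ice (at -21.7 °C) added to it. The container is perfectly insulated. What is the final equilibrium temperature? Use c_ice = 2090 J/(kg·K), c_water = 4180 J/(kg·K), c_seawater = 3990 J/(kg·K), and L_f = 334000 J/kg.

Net heat exchanged in the isolated system is zero:
warm ice to 0 °C: 0.0318·2090·(0 − (-21.7)) = 1442.2
  latent heat to melt: 0.0318·334000 = 10621
  warm the meltwater: 132.92 T
  seawater: 4349.1(T − 85.9)
4482 T = 373588 − 12063 = 361524
T ≈ 80.66 °C — above 0 °C, consistent with complete melting.

T_f ≈ 80.7 °C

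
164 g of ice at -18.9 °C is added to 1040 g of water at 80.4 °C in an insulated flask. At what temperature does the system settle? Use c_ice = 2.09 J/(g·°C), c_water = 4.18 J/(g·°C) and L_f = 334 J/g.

T_f ≈ 57.3 °C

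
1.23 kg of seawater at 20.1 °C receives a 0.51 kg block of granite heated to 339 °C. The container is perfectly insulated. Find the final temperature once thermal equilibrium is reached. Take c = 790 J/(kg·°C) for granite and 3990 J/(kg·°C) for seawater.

Heat lost by the granite equals heat gained by the seawater:
0.51*790*(339 − T) = 1.23*3990*(T − 20.1)
402.9(339 − T) = 4907.7(T − 20.1)
5310.6 T = 235228  ⇒  T ≈ 44.29 °C

T_f ≈ 44.3 °C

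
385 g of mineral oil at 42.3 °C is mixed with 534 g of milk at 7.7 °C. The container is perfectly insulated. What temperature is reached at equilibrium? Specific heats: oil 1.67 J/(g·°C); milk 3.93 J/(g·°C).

T_f ≈ 15.8 °C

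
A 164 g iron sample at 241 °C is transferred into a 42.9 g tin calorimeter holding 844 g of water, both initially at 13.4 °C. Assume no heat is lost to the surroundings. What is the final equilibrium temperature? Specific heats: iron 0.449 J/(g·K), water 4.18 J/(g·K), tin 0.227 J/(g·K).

T_f ≈ 18.0 °C

Setting the total heat transfer to zero:
164*0.449*(T − 241) + 844*4.18*(T − 13.4) + 42.9*0.227*(T − 13.4) = 0
(73.64 + 3527.9 + 9.738) T = 73.64*241 + 3527.9*13.4 + 9.738*13.4
T ≈ 18.04 °C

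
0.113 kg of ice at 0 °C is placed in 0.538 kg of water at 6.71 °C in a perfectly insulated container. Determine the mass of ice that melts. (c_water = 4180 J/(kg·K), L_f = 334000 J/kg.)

Water can give up m c ΔT = 0.538×4180×6.71 = 15090 J before reaching 0 °C.
Fully melting the ice requires m_ice L_f = 0.113×334000 = 37742 J.
Since 15090 < 37742 J, not all the ice melts; equilibrium is at 0 °C.
Mass melted = 15090/334000 ≈ 0.04518 kg.

m_melted ≈ 0.0452 kg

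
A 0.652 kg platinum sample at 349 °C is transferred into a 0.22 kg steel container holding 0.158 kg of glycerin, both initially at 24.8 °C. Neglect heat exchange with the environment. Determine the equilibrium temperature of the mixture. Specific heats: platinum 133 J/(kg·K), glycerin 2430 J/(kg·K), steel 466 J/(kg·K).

Heat gained plus heat lost sum to zero:
0.652×133×(T − 349) + 0.158×2430×(T − 24.8) + 0.22×466×(T − 24.8) = 0
573.18 T = 42328
T ≈ 73.85 °C

T_f ≈ 73.8 °C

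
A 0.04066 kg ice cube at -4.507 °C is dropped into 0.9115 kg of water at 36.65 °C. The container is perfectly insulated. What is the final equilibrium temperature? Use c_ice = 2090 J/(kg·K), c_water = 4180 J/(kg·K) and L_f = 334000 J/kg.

T_f ≈ 31.6 °C

Setting the total heat transfer to zero:
ice -4.507→0 °C: 0.04066·2090·4.507 = 383; fusion: m_ice L_f = 0.04066·334000 = 13580; meltwater 0→T: 0.04066·4180·T = 169.96 T; water: 3810.1(T − 36.65)
3980 T = 139639 − 13963 = 125676
T ≈ 31.58 °C (positive, so assuming full melt was valid).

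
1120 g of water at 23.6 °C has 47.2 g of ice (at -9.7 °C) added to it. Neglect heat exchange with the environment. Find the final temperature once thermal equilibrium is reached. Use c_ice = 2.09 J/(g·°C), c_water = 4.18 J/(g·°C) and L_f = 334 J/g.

T_f ≈ 19.2 °C

Taking heat into each body as positive, Σ m c ΔT = 0:
warm ice to 0 °C: 47.2×2.09×(0 − (-9.7)) = 956.89
  fusion: m_ice L_f = 47.2×334 = 15765
  warm the meltwater: 197.3 T
  water cools: 1120×4.18×(T − 23.6) = 4681.6(T − 23.6)
4878.9 T = 110486 − 16722 = 93764
T ≈ 19.22 °C. Since T > 0 °C, the all-ice-melts assumption holds.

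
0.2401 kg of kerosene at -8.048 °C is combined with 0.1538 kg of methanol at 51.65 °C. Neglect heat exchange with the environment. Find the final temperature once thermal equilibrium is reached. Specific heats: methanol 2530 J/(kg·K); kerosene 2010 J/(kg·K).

Heat gained plus heat lost sum to zero:
0.1538×2530×(T − 51.65) + 0.2401×2010×(T − (-8.048)) = 0
389.11(T − 51.65) + 482.6(T − (-8.048)) = 0
871.71 T = 16214
T = 16214 / 871.71 = 18.6 °C

T_f ≈ 18.6 °C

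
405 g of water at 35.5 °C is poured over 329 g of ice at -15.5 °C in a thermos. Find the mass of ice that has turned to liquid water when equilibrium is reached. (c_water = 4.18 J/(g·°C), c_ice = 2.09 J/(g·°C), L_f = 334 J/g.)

Water can give up m c ΔT = 405·4.18·35.5 = 60098 J before reaching 0 °C.
Warming the ice to 0 °C takes 329·2.09·15.5 = 10658 J, leaving 49440 J for melting.
Melting all 329 g of ice would need 329·334 = 109886 J.
49440 J < 109886 J, so only part of the ice melts and the system sits at 0 °C.
m_melted·334 = 49440  ⇒  m_melted ≈ 148 g.

m_melted ≈ 148 g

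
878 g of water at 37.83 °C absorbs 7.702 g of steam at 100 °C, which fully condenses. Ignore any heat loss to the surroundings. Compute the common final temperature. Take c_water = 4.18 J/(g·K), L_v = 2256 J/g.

Sum of m c ΔT and latent-heat terms is zero:
latent heat released on condensation: 7.702·2256 = 17376
  condensate cools 100→T: 7.702·4.18·(T − 100) = 32.19(T − 100)
  water warms: 878·4.18·(T − 37.83) = 3670(T − 37.83)
3702.2 T = 17376 + 3219.4 + 138838 = 159433
T ≈ 43.06 °C, under the boiling point, so the assumption holds.

T_f ≈ 43.1 °C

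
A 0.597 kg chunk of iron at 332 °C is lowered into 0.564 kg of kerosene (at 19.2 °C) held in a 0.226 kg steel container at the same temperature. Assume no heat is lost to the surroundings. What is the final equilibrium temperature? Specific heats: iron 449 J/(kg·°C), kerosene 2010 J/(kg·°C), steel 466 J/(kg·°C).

Heat gained plus heat lost sum to zero:
0.597×449×(T − 332) + 0.564×2010×(T − 19.2) + 0.226×466×(T − 19.2) = 0
1507 T = 112782
T = 112782/1507 ≈ 74.84 °C

T_f ≈ 74.8 °C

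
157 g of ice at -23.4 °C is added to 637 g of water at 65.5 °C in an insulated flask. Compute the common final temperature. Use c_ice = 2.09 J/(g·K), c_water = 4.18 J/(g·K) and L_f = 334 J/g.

Heat gained plus heat lost sum to zero:
ice -23.4→0 °C: 157·2.09·23.4 = 7678.2
  latent heat to melt: 157·334 = 52438
  warm the meltwater: 656.26 T
  water: 2662.7(T − 65.5)
3318.9 T = 174404 − 60116 = 114288
T ≈ 34.44 °C (positive, so assuming full melt was valid).

T_f ≈ 34.4 °C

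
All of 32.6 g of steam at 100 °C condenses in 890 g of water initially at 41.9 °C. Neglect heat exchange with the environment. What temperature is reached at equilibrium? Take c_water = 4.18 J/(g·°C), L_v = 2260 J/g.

T_f ≈ 63.1 °C

Setting the total heat transfer to zero:
condense steam: −32.6×2260 = −73676; condensate cools 100→T: 32.6×4.18×(T − 100) = 136.27(T − 100); water warms: 890×4.18×(T − 41.9) = 3720.2(T − 41.9)
3856.5 T = 73676 + 13627 + 155876 = 243179
T ≈ 63.06 °C, under the boiling point, so the assumption holds.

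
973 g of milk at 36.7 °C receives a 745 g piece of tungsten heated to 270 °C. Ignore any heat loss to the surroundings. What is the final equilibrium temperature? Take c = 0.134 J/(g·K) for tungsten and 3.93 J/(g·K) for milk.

T_f ≈ 42.6 °C

Heat lost by the tungsten equals heat gained by the milk:
745*0.134*(270 − T) = 973*3.93*(T − 36.7)
99.83(270 − T) = 3823.9(T − 36.7)
3923.7 T = 167291  ⇒  T ≈ 42.64 °C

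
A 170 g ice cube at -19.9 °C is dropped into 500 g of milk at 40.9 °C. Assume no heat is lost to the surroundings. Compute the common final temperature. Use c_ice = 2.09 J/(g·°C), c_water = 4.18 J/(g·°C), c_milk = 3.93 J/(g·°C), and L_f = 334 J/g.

T_f ≈ 6.2 °C

Energy conservation, ΣQ = 0:
warm ice to 0 °C: 170·2.09·(0 − (-19.9)) = 7070.5; fusion: m_ice L_f = 170·334 = 56780; warm the meltwater: 710.6 T; milk: 1965(T − 40.9)
2675.6 T = 80368 − 63850 = 16518
T ≈ 6.17 °C. Since T > 0 °C, the all-ice-melts assumption holds.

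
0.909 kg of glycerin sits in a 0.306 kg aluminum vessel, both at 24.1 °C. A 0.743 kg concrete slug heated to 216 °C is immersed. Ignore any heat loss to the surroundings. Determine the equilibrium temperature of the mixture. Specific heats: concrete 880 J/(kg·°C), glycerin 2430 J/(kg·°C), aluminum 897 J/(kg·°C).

Conservation of energy gives ΣQ = 0:
0.743·880·(T − 216) + 0.909·2430·(T − 24.1) + 0.306·897·(T − 24.1) = 0
653.84(T − 216) + 2208.9(T − 24.1) + 274.48(T − 24.1) = 0
3137.2 T = 201078
T ≈ 64.09 °C

T_f ≈ 64.1 °C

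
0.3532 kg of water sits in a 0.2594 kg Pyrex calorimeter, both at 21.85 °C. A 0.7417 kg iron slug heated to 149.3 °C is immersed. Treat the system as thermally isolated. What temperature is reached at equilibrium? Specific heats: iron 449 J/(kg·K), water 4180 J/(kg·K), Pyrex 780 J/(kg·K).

T_f ≈ 42.9 °C

Heat gained plus heat lost sum to zero:
0.7417*449*(T − 149.3) + 0.3532*4180*(T − 21.85) + 0.2594*780*(T − 21.85) = 0
333.02(T − 149.3) + 1476.4(T − 21.85) + 202.33(T − 21.85) = 0
(333.02 + 1476.4 + 202.33) T = 333.02*149.3 + 1476.4*21.85 + 202.33*21.85
T ≈ 42.95 °C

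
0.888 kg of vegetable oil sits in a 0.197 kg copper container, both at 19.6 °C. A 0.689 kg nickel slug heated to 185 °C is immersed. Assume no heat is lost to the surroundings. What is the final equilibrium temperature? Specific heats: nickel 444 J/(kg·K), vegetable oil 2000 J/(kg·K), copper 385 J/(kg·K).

T_f ≈ 43.0 °C

Let T be the final temperature. ΣQ_i = 0:
0.689*444*(T − 185) + 0.888*2000*(T − 19.6) + 0.197*385*(T − 19.6) = 0
305.92(T − 185) + 1776(T − 19.6) + 75.84(T − 19.6) = 0
(305.92 + 1776 + 75.84) T = 305.92*185 + 1776*19.6 + 75.84*19.6
T = 92891/2157.8 ≈ 43.05 °C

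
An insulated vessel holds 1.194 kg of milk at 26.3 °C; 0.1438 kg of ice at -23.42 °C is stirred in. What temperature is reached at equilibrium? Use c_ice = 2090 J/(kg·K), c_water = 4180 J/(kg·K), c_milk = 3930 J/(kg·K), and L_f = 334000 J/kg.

Conservation of energy gives ΣQ = 0:
ice -23.42→0 °C: 0.1438×2090×23.42 = 7038.7
  fusion: m_ice L_f = 0.1438×334000 = 48029
  warm the meltwater: 601.08 T
  milk: 4692.4(T − 26.3)
5293.5 T = 123411 − 55068 = 68343
T ≈ 12.91 °C. Since T > 0 °C, the all-ice-melts assumption holds.

T_f ≈ 12.9 °C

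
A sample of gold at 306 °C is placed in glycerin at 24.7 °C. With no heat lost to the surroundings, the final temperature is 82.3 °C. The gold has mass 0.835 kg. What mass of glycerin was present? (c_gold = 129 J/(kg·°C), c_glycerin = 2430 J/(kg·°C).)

m ≈ 0.172 kg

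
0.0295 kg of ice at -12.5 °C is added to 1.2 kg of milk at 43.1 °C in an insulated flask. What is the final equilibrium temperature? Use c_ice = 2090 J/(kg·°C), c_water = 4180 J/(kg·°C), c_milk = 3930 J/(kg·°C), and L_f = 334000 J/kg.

Sum of m c ΔT and latent-heat terms is zero:
ice -12.5→0 °C: 0.0295×2090×12.5 = 770.69; melt ice: 0.0295×334000 = 9853; warm the meltwater: 123.31 T; milk: 4716(T − 43.1)
4839.3 T = 203260 − 10624 = 192636
T ≈ 39.81 °C. Since T > 0 °C, the all-ice-melts assumption holds.

T_f ≈ 39.8 °C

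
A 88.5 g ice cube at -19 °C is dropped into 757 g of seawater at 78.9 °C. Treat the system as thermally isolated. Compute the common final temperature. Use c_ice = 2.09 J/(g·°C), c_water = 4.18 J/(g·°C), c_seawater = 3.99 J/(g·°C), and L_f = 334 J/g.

Taking heat into each body as positive, Σ m c ΔT = 0:
warm ice to 0 °C: 88.5×2.09×(0 − (-19)) = 3514.3; melt ice: 88.5×334 = 29559; meltwater 0→T: 88.5×4.18×T = 369.93 T; seawater cools: 757×3.99×(T − 78.9) = 3020.4(T − 78.9)
3390.4 T = 238312 − 33073 = 205239
T ≈ 60.54 °C — above 0 °C, consistent with complete melting.

T_f ≈ 60.5 °C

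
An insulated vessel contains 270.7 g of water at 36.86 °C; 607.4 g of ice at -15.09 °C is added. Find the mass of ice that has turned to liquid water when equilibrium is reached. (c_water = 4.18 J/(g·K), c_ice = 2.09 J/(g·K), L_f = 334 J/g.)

m_melted ≈ 67.5 g

Water can give up m c ΔT = 270.7·4.18·36.86 = 41708 J before reaching 0 °C.
Of that, 607.4·2.09·15.09 = 19156 J goes to bring the ice to 0 °C, leaving 22552 J.
Melting all 607.4 g of ice would need 607.4·334 = 202872 J.
Since 22552 < 202872 J, not all the ice melts; equilibrium is at 0 °C.
m_melt = 22552 / L_f = 67.52 g.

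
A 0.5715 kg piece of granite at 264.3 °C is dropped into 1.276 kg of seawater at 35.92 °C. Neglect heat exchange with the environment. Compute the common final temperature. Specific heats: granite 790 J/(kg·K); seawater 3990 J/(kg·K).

T_f ≈ 54.5 °C

Taking heat into each body as positive, Σ m c ΔT = 0:
0.5715×790×(T − 264.3) + 1.276×3990×(T − 35.92) = 0
5542.7 T = 302205
T = 302205/5542.7 ≈ 54.52 °C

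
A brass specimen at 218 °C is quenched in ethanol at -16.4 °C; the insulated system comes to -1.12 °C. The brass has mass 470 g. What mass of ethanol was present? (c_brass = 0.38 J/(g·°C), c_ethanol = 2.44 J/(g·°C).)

Heat gained plus heat lost sum to zero:
470·0.38·(-1.12 − 218) + m·2.44·(-1.12 − (-16.4)) = 0
37.28 m = 39135
m = 39135/37.28 ≈ 1050 g

m ≈ 1050 g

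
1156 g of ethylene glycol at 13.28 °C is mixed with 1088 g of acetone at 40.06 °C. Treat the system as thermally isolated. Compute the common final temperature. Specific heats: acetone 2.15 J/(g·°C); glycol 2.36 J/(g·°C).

T_f ≈ 25.6 °C

Conservation of energy gives ΣQ = 0:
1088·2.15·(T − 40.06) + 1156·2.36·(T − 13.28) = 0
2339.2(T − 40.06) + 2728.2(T − 13.28) = 0
(2339.2 + 2728.2) T = 2339.2·40.06 + 2728.2·13.28
T ≈ 25.64 °C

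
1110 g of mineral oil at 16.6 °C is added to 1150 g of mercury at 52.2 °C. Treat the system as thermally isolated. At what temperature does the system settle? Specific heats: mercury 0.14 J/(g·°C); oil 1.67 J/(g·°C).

T_f is the heat-capacity-weighted average of the initial temperatures:
T_f = (161*52.2 + 1853.7*16.6) / (161 + 1853.7)
    = 39176 / 2014.7 ≈ 19.44 °C

T_f ≈ 19.4 °C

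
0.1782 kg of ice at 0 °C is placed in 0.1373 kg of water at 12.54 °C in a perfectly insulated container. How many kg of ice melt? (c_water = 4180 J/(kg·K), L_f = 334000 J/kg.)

m_melted ≈ 0.0215 kg

Water can give up m c ΔT = 0.1373·4180·12.54 = 7196.9 J before reaching 0 °C.
To melt every bit of ice: 0.1782·334000 = 59519 J.
7196.9 J < 59519 J, so only part of the ice melts and the system sits at 0 °C.
Mass melted = 7196.9/334000 ≈ 0.02155 kg.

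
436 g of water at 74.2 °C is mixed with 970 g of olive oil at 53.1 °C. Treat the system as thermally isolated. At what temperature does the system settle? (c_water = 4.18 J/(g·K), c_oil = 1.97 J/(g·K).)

T_f = Σ m_i c_i T_i / Σ m_i c_i:
T_f = (1822.5×74.2 + 1910.9×53.1) / (1822.5 + 1910.9)
    = 236697 / 3733.4 ≈ 63.40 °C

T_f ≈ 63.4 °C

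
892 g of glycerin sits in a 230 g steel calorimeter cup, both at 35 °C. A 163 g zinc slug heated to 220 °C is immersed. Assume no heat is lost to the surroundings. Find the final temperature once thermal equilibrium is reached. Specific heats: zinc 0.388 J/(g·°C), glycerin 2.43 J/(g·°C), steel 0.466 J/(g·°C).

T_f ≈ 40.0 °C

Heat gained plus heat lost sum to zero:
163×0.388×(T − 220) + 892×2.43×(T − 35) + 230×0.466×(T − 35) = 0
(63.24 + 2167.6 + 107.18) T = 63.24×220 + 2167.6×35 + 107.18×35
T = 93530/2338 ≈ 40.00 °C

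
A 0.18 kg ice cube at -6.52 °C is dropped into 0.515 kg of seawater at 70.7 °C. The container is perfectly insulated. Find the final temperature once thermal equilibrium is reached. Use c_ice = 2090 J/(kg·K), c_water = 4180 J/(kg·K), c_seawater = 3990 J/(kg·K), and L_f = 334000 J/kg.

Net heat exchanged in the isolated system is zero:
warm ice to 0 °C: 0.18×2090×(0 − (-6.52)) = 2452.8; fusion: m_ice L_f = 0.18×334000 = 60120; meltwater 0→T: 0.18×4180×T = 752.4 T; seawater: 2054.8(T − 70.7)
2807.2 T = 145278 − 62573 = 82705
T ≈ 29.46 °C (positive, so assuming full melt was valid).

T_f ≈ 29.5 °C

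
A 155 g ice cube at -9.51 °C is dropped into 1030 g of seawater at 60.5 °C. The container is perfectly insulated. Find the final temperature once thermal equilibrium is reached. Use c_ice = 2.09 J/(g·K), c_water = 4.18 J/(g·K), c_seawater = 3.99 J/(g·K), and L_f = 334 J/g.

T_f ≈ 40.7 °C

Energy balance with sensible and latent terms:
ice -9.51→0 °C: 155×2.09×9.51 = 3080.8; latent heat to melt: 155×334 = 51770; meltwater 0→T: 155×4.18×T = 647.9 T; seawater cools: 1030×3.99×(T − 60.5) = 4109.7(T − 60.5)
4757.6 T = 248637 − 54851 = 193786
T ≈ 40.73 °C — above 0 °C, consistent with complete melting.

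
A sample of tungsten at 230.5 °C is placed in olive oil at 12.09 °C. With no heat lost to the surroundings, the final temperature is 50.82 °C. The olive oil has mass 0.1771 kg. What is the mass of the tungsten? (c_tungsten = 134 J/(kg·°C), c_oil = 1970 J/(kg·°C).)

m ≈ 0.561 kg

|Q_tungsten| = |Q_oil|:
m×134×(230.5 − 50.82) = 0.1771×1970×(50.82 − 12.09)
24077 m = 13512  ⇒  m ≈ 0.5612 kg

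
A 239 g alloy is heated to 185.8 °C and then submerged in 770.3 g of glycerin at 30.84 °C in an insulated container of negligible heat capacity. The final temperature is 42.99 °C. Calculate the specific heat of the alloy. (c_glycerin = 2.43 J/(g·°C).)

m_s c (T_s − T_f) = m_glycerin c_glycerin (T_f − T_0):
239×c×(185.8 − 42.99) = 770.3×2.43×(42.99 − 30.84)
34132 c = 22743  ⇒  c ≈ 0.6663 J/(g·°C)

c ≈ 0.666 J/(g·°C)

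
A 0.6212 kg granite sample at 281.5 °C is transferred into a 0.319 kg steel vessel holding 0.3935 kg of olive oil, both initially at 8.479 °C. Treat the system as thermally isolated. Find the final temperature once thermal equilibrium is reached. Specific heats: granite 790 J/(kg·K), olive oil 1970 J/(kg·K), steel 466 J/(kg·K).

Heat gained plus heat lost sum to zero:
0.6212*790*(T − 281.5) + 0.3935*1970*(T − 8.479) + 0.319*466*(T − 8.479) = 0
490.75(T − 281.5) + 775.2(T − 8.479) + 148.65(T − 8.479) = 0
1414.6 T = 145979
T = 145979 / 1414.6 = 103 °C

T_f ≈ 103.2 °C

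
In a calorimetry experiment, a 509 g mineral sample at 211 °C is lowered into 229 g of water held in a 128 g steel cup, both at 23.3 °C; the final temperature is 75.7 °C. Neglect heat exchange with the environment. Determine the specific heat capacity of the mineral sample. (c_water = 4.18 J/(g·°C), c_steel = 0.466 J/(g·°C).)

c ≈ 0.774 J/(g·°C)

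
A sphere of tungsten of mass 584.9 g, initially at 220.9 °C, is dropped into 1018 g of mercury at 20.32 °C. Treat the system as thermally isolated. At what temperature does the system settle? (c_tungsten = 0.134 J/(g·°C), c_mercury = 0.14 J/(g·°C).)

T_f ≈ 91.5 °C

Net heat exchanged in the isolated system is zero:
584.9*0.134*(T − 220.9) + 1018*0.14*(T − 20.32) = 0
78.38(T − 220.9) + 142.52(T − 20.32) = 0
(78.38 + 142.52) T = 78.38*220.9 + 142.52*20.32
T = 20209 / 220.9 = 91.5 °C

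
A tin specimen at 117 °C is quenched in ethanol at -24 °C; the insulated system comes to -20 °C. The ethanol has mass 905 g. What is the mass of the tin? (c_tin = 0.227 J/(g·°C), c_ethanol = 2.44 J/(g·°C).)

m ≈ 284 g

|Q_tin| = |Q_ethanol|:
m×0.227×(117 − -20) = 905×2.44×(-20 − (-24))
31.1 m = 8832.8  ⇒  m ≈ 284 g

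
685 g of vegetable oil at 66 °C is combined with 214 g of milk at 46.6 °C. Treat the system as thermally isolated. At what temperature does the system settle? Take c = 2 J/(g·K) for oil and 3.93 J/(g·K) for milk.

T_f ≈ 58.6 °C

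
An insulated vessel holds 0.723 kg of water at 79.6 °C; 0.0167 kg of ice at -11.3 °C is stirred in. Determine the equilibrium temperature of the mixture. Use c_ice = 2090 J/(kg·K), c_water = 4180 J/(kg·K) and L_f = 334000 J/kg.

Heat gained plus heat lost sum to zero:
warm ice to 0 °C: 0.0167×2090×(0 − (-11.3)) = 394.4
  latent heat to melt: 0.0167×334000 = 5577.8
  warm the meltwater: 69.81 T
  water: 3022.1(T − 79.6)
3091.9 T = 240562 − 5972.2 = 234590
T ≈ 75.87 °C (positive, so assuming full melt was valid).

T_f ≈ 75.9 °C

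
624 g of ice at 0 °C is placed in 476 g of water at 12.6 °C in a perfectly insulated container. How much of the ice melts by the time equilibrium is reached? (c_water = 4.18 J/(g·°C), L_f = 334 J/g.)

m_melted ≈ 75.1 g

Water can give up m c ΔT = 476×4.18×12.6 = 25070 J before reaching 0 °C.
To melt every bit of ice: 624×334 = 208416 J.
That's not enough to melt it all — equilibrium is at 0 °C with ice remaining.
m_melted×334 = 25070  ⇒  m_melted ≈ 75.06 g.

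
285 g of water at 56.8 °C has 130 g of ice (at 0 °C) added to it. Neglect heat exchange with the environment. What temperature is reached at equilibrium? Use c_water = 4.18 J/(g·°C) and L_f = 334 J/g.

Setting the total heat transfer to zero:
latent heat to melt: 130·334 = 43420
  warm the meltwater: 543.4 T
  water: 1191.3(T − 56.8)
1734.7 T = 67666 − 43420 = 24246
T ≈ 13.98 °C (positive, so assuming full melt was valid).

T_f ≈ 14.0 °C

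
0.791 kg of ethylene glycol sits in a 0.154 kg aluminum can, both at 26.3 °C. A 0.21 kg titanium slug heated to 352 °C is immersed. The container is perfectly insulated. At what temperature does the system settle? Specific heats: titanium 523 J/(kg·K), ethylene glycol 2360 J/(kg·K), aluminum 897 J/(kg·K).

T_f ≈ 43.2 °C

Setting the total heat transfer to zero:
0.21·523·(T − 352) + 0.791·2360·(T − 26.3) + 0.154·897·(T − 26.3) = 0
109.83(T − 352) + 1866.8(T − 26.3) + 138.14(T − 26.3) = 0
2114.7 T = 91389
T ≈ 43.22 °C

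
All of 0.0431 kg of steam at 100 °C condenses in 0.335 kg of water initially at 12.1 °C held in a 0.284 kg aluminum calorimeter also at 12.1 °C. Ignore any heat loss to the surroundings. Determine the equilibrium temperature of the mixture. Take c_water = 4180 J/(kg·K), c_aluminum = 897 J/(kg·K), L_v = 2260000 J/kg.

T_f ≈ 73.8 °C

Heat gained plus heat lost sum to zero:
condense steam: −0.0431·2260000 = −97406
  condensed water 100 °C→T: 180.16(T − 100)
  water warms: 0.335·4180·(T − 12.1) = 1400.3(T − 12.1)
  aluminum cup: 0.284·897·(T − 12.1) = 254.75(T − 12.1)
1835.2 T = 97406 + 18016 + 20026 = 135448
T ≈ 73.81 °C, under the boiling point, so the assumption holds.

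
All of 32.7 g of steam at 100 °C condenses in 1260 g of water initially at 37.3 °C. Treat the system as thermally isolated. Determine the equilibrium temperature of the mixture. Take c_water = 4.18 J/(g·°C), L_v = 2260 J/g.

Heat gained plus heat lost sum to zero:
condense steam: −32.7×2260 = −73902; condensed water 100 °C→T: 136.69(T − 100); water warms: 1260×4.18×(T − 37.3) = 5266.8(T − 37.3)
5403.5 T = 73902 + 13669 + 196452 = 284022
T ≈ 52.56 °C — below 100 °C, confirming all the steam condensed.

T_f ≈ 52.6 °C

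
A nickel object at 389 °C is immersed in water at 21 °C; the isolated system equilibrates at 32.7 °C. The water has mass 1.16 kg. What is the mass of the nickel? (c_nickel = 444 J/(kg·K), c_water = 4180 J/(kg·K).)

Conservation of energy gives ΣQ = 0:
m×444×(32.7 − 389) + 1.16×4180×(32.7 − 21) = 0
-158197 m = -56731
m = -56731/-158197 ≈ 0.3586 kg

m ≈ 0.359 kg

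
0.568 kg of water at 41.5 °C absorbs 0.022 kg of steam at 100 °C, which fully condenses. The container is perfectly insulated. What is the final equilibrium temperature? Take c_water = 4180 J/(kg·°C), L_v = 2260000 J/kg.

T_f ≈ 63.8 °C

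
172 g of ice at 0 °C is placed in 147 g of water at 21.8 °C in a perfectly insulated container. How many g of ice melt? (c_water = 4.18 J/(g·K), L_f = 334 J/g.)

Cooling the water to 0 °C releases 147×4.18×21.8 = 13395 J.
Melting all 172 g of ice would need 172×334 = 57448 J.
Since 13395 < 57448 J, not all the ice melts; equilibrium is at 0 °C.
m_melt = 13395 / L_f = 40.11 g.

m_melted ≈ 40.1 g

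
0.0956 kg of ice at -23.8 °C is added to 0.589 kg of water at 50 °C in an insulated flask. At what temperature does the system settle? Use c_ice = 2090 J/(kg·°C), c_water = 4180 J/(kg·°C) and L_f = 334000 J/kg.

T_f ≈ 30.2 °C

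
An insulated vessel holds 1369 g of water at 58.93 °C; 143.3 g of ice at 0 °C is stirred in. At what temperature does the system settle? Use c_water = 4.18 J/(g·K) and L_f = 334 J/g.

Setting the total heat transfer to zero:
latent heat to melt: 143.3·334 = 47862
  meltwater 0→T: 143.3·4.18·T = 598.99 T
  water cools: 1369·4.18·(T − 58.93) = 5722.4(T − 58.93)
6321.4 T = 337222 − 47862 = 289360
T ≈ 45.77 °C (positive, so assuming full melt was valid).

T_f ≈ 45.8 °C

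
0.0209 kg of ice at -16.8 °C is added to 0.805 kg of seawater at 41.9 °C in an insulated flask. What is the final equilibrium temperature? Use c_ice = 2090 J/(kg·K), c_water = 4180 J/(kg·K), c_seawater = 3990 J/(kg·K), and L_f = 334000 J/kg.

T_f ≈ 38.5 °C

Energy balance with sensible and latent terms:
ice -16.8→0 °C: 0.0209×2090×16.8 = 733.84; melt ice: 0.0209×334000 = 6980.6; meltwater 0→T: 0.0209×4180×T = 87.36 T; seawater cools: 0.805×3990×(T − 41.9) = 3212(T − 41.9)
3299.3 T = 134581 − 7714.4 = 126866
T ≈ 38.45 °C. Since T > 0 °C, the all-ice-melts assumption holds.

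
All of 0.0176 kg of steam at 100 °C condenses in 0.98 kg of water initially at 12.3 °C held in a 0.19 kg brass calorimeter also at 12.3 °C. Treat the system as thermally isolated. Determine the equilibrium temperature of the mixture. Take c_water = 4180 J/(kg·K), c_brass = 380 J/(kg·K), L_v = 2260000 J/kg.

T_f ≈ 23.2 °C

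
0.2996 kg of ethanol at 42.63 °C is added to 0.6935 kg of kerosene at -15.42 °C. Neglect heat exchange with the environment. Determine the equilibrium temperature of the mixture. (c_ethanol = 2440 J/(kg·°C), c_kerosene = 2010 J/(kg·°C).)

T_f ≈ 4.6 °C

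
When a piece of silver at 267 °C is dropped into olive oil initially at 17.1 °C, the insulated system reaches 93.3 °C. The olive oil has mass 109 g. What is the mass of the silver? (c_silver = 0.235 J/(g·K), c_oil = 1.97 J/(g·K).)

m ≈ 401 g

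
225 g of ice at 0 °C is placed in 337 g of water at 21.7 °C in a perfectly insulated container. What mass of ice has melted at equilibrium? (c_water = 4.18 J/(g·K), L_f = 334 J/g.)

m_melted ≈ 91.5 g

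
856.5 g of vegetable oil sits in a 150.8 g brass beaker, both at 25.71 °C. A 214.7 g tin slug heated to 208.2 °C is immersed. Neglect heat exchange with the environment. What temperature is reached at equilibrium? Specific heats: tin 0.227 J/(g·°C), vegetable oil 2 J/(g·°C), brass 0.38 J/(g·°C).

Let T be the final temperature. ΣQ_i = 0:
214.7×0.227×(T − 208.2) + 856.5×2×(T − 25.71) + 150.8×0.38×(T − 25.71) = 0
(48.74 + 1713 + 57.3) T = 48.74×208.2 + 1713×25.71 + 57.3×25.71
T ≈ 30.60 °C

T_f ≈ 30.6 °C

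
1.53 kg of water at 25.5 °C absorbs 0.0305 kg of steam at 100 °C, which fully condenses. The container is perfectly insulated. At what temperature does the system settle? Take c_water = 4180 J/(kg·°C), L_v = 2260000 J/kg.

T_f ≈ 37.5 °C

Conservation of energy gives ΣQ = 0:
latent heat released on condensation: 0.0305×2260000 = 68930
  condensed water 100 °C→T: 127.49(T − 100)
  water warms: 1.53×4180×(T − 25.5) = 6395.4(T − 25.5)
6522.9 T = 68930 + 12749 + 163083 = 244762
T ≈ 37.52 °C — below 100 °C, confirming all the steam condensed.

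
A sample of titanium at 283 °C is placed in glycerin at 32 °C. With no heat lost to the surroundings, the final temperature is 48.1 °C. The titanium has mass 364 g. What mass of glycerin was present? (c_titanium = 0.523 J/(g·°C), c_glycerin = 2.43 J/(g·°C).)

Conservation of energy gives ΣQ = 0:
364×0.523×(48.1 − 283) + m×2.43×(48.1 − 32) = 0
39.12 m = 44718
m = 44718/39.12 ≈ 1143 g

m ≈ 1140 g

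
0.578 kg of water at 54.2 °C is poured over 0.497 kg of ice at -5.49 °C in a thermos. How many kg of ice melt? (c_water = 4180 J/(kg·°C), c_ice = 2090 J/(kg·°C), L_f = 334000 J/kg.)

Cooling the water to 0 °C releases 0.578×4180×54.2 = 130949 J.
Of that, 0.497×2090×5.49 = 5702.6 J goes to bring the ice to 0 °C, leaving 125247 J.
To melt every bit of ice: 0.497×334000 = 165998 J.
Since 125247 < 165998 J, not all the ice melts; equilibrium is at 0 °C.
Mass melted = 125247/334000 ≈ 0.375 kg.

m_melted ≈ 0.375 kg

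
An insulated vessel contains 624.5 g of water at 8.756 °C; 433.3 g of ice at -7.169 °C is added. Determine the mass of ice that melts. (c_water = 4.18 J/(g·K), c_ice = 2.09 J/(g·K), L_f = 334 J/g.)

Water can give up m c ΔT = 624.5×4.18×8.756 = 22857 J before reaching 0 °C.
Of that, 433.3×2.09×7.169 = 6492.2 J goes to bring the ice to 0 °C, leaving 16365 J.
Melting all 433.3 g of ice would need 433.3×334 = 144722 J.
16365 J < 144722 J, so only part of the ice melts and the system sits at 0 °C.
m_melt = 16365 / L_f = 49 g.

m_melted ≈ 49 g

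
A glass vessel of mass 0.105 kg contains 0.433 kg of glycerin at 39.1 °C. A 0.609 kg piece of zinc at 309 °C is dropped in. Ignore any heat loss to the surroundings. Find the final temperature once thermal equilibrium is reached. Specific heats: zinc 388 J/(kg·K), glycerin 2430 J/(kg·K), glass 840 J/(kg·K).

T_f ≈ 85.4 °C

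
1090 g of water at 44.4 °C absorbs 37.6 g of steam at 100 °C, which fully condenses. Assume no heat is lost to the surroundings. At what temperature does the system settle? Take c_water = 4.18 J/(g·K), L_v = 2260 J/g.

Energy balance with sensible and latent terms:
condense steam: −37.6×2260 = −84976; condensate cools 100→T: 37.6×4.18×(T − 100) = 157.17(T − 100); original water: 4556.2(T − 44.4)
4713.4 T = 84976 + 15717 + 202295 = 302988
T ≈ 64.28 °C, under the boiling point, so the assumption holds.

T_f ≈ 64.3 °C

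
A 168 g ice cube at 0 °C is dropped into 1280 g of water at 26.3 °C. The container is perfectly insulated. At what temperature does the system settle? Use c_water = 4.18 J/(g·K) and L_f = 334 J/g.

Taking heat into each body as positive, Σ m c ΔT = 0:
melt ice: 168×334 = 56112
  meltwater 0→T: 168×4.18×T = 702.24 T
  water cools: 1280×4.18×(T − 26.3) = 5350.4(T − 26.3)
6052.6 T = 140716 − 56112 = 84604
T ≈ 13.98 °C — above 0 °C, consistent with complete melting.

T_f ≈ 14.0 °C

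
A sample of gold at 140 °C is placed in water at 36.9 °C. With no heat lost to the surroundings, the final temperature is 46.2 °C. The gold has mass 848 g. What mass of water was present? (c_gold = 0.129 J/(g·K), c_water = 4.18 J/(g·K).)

m ≈ 264 g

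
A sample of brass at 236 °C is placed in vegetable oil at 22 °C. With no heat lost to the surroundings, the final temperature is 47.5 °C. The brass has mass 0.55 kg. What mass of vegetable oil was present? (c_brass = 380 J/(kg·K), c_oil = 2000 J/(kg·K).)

|Q_brass| = |Q_oil|:
0.55·380·(236 − 47.5) = m·2000·(47.5 − 22)
51000 m = 39397  ⇒  m ≈ 0.7725 kg

m ≈ 0.772 kg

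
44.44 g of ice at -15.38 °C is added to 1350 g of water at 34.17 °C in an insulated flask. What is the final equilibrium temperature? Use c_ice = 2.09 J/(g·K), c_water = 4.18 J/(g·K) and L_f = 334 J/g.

T_f ≈ 30.3 °C

Conservation of energy gives ΣQ = 0:
warm ice to 0 °C: 44.44×2.09×(0 − (-15.38)) = 1428.5; latent heat to melt: 44.44×334 = 14843; warm the meltwater: 185.76 T; water: 5643(T − 34.17)
5828.8 T = 192821 − 16271 = 176550
T ≈ 30.29 °C — above 0 °C, consistent with complete melting.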